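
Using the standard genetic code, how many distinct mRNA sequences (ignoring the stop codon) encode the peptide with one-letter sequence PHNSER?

Pro: 4 codons.
His: 2 codons.
Asn: 2 codons.
Ser: 6 codons.
Glu: 2 codons.
Arg: 6 codons.
4 × 2 × 2 × 6 × 2 × 6 = 1152.

1152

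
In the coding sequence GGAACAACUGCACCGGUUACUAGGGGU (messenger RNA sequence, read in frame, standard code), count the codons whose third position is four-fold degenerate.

Codon 1 GGA (Gly): third position 4-fold.
Codon 2 ACA (Thr): third position 4-fold.
Codon 3 ACU (Thr): third position 4-fold.
Codon 4 GCA (Ala): third position 4-fold.
Codon 5 CCG (Pro): third position 4-fold.
Codon 6 GUU (Val): third position 4-fold.
Codon 7 ACU (Thr): third position 4-fold.
Codon 8 AGG (Arg): third position 2-fold.
Codon 9 GGU (Gly): third position 4-fold.
Four-fold degenerate third positions: 8.

8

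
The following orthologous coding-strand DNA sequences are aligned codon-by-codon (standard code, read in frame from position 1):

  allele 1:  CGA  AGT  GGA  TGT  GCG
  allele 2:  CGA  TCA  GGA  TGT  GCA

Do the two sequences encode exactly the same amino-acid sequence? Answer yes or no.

yes

Codon 1: CGA Arg / CGA Arg — identical.
Codon 2: AGT Ser / TCA Ser — synonymous.
Codon 3: GGA Gly / GGA Gly — identical.
Codon 4: TGT Cys / TGT Cys — identical.
Codon 5: GCG Ala / GCA Ala — synonymous.
Nonsynonymous differences: 0 → same protein.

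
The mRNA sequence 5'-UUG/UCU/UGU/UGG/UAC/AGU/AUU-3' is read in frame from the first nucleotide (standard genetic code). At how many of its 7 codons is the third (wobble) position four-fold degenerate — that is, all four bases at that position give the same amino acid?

1

Codon 1 UUG (Leu): third position 2-fold.
Codon 2 UCU (Ser): third position 4-fold.
Codon 3 UGU (Cys): third position 2-fold.
Codon 4 UGG (Trp): third position 1-fold.
Codon 5 UAC (Tyr): third position 2-fold.
Codon 6 AGU (Ser): third position 2-fold.
Codon 7 AUU (Ile): third position 3-fold.
Four-fold degenerate third positions: 1.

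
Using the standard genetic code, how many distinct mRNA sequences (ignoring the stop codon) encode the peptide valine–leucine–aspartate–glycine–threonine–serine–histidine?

Val: 4 codons.
Leu: 6 codons.
Asp: 2 codons.
Gly: 4 codons.
Thr: 4 codons.
Ser: 6 codons.
His: 2 codons.
4 × 6 × 2 × 4 × 4 × 6 × 2 = 9216.

9216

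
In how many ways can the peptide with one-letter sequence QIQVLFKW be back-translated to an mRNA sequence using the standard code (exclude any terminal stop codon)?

1152

Gln: 2 codons.
Ile: 3 codons.
Gln: 2 codons.
Val: 4 codons.
Leu: 6 codons.
Phe: 2 codons.
Lys: 2 codons.
Trp: 1 codon.
2 × 3 × 2 × 4 × 6 × 2 × 2 × 1 = 1152.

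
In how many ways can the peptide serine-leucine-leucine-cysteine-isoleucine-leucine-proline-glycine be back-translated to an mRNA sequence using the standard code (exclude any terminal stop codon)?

124416

Ser: 6 codons.
Leu: 6 codons.
Leu: 6 codons.
Cys: 2 codons.
Ile: 3 codons.
Leu: 6 codons.
Pro: 4 codons.
Gly: 4 codons.
6 × 6 × 6 × 2 × 3 × 6 × 4 × 4 = 124416.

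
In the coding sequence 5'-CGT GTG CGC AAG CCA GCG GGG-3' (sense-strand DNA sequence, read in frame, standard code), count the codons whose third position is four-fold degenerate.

6

Codon 1 CGT (Arg): third position 4-fold.
Codon 2 GTG (Val): third position 4-fold.
Codon 3 CGC (Arg): third position 4-fold.
Codon 4 AAG (Lys): third position 2-fold.
Codon 5 CCA (Pro): third position 4-fold.
Codon 6 GCG (Ala): third position 4-fold.
Codon 7 GGG (Gly): third position 4-fold.
Four-fold degenerate third positions: 6.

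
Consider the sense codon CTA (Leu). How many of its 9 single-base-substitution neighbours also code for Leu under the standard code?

4

Position 1: TTA → 1 synonymous.
Position 2: none → 0 synonymous.
Position 3: CTT, CTC, CTG → 3 synonymous.
Total: 1 + 0 + 3 = 4.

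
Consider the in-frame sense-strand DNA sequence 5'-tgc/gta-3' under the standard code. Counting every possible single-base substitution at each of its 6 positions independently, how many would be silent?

Codon 1 (TGC, Cys): 1 synonymous substitution.
Codon 2 (GTA, Val): 3 synonymous substitutions.
Total: 1 + 3 = 4.

4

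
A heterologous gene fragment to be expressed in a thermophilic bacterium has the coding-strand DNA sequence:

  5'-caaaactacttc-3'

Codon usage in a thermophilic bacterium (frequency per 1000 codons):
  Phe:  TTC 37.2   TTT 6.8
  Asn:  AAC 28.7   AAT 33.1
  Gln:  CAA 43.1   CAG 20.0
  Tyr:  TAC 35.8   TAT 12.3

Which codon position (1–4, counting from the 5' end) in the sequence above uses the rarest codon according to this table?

2

Codon 1 CAA (Gln): 43.1 per 1000.
Codon 2 AAC (Asn): 28.7 per 1000.
Codon 3 TAC (Tyr): 35.8 per 1000.
Codon 4 TTC (Phe): 37.2 per 1000.
Lowest frequency is 28.7 at codon 2.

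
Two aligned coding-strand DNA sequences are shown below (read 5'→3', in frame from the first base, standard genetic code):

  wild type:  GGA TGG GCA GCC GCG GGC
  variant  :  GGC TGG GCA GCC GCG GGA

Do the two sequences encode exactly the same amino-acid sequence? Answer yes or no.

yes

Codon 1: GGA Gly / GGC Gly — synonymous.
Codon 2: TGG Trp / TGG Trp — identical.
Codon 3: GCA Ala / GCA Ala — identical.
Codon 4: GCC Ala / GCC Ala — identical.
Codon 5: GCG Ala / GCG Ala — identical.
Codon 6: GGC Gly / GGA Gly — synonymous.
Nonsynonymous differences: 0 → same protein.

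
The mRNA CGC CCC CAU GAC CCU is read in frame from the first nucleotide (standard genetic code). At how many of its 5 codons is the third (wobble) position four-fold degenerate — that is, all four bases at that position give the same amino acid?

3

Codon 1 CGC (Arg): third position 4-fold.
Codon 2 CCC (Pro): third position 4-fold.
Codon 3 CAU (His): third position 2-fold.
Codon 4 GAC (Asp): third position 2-fold.
Codon 5 CCU (Pro): third position 4-fold.
Four-fold degenerate third positions: 3.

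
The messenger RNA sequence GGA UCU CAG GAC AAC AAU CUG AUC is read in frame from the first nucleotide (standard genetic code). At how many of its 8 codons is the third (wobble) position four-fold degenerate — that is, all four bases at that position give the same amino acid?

Codon 1 GGA (Gly): third position 4-fold.
Codon 2 UCU (Ser): third position 4-fold.
Codon 3 CAG (Gln): third position 2-fold.
Codon 4 GAC (Asp): third position 2-fold.
Codon 5 AAC (Asn): third position 2-fold.
Codon 6 AAU (Asn): third position 2-fold.
Codon 7 CUG (Leu): third position 4-fold.
Codon 8 AUC (Ile): third position 3-fold.
Four-fold degenerate third positions: 3.

3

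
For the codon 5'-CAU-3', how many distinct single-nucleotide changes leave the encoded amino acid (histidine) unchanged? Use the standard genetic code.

Position 1: none → 0 synonymous.
Position 2: none → 0 synonymous.
Position 3: CAC → 1 synonymous.
Total: 0 + 0 + 1 = 1.

1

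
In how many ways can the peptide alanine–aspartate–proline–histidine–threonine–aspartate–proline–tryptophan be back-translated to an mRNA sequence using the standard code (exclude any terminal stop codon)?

2048

Ala: 4 codons.
Asp: 2 codons.
Pro: 4 codons.
His: 2 codons.
Thr: 4 codons.
Asp: 2 codons.
Pro: 4 codons.
Trp: 1 codon.
4 × 2 × 4 × 2 × 4 × 2 × 4 × 1 = 2048.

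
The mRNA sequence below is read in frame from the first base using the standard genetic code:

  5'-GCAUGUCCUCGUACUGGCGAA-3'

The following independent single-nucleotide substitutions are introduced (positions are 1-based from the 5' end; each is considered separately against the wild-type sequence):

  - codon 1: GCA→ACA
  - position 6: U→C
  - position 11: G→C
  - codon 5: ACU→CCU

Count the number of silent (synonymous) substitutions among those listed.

1

Codon 1: GCA (Ala) → ACA (Thr) — missense.
Codon 2: UGU (Cys) → UGC (Cys) — synonymous.
Codon 4: CGU (Arg) → CCU (Pro) — missense.
Codon 5: ACU (Thr) → CCU (Pro) — missense.
Synonymous: 1 of 4.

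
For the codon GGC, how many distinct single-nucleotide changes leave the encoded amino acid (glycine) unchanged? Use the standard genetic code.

3

Position 1: none → 0 synonymous.
Position 2: none → 0 synonymous.
Position 3: GGU, GGA, GGG → 3 synonymous.
Total: 0 + 0 + 3 = 3.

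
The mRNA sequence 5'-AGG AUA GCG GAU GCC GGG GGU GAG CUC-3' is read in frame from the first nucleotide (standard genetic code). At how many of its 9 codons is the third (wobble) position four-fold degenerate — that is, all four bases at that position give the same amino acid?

5

Codon 1 AGG (Arg): third position 2-fold.
Codon 2 AUA (Ile): third position 3-fold.
Codon 3 GCG (Ala): third position 4-fold.
Codon 4 GAU (Asp): third position 2-fold.
Codon 5 GCC (Ala): third position 4-fold.
Codon 6 GGG (Gly): third position 4-fold.
Codon 7 GGU (Gly): third position 4-fold.
Codon 8 GAG (Glu): third position 2-fold.
Codon 9 CUC (Leu): third position 4-fold.
Four-fold degenerate third positions: 5.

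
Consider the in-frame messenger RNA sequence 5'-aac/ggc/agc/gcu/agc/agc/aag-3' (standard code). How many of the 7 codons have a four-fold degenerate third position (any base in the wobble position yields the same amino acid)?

Codon 1 AAC (Asn): third position 2-fold.
Codon 2 GGC (Gly): third position 4-fold.
Codon 3 AGC (Ser): third position 2-fold.
Codon 4 GCU (Ala): third position 4-fold.
Codon 5 AGC (Ser): third position 2-fold.
Codon 6 AGC (Ser): third position 2-fold.
Codon 7 AAG (Lys): third position 2-fold.
Four-fold degenerate third positions: 2.

2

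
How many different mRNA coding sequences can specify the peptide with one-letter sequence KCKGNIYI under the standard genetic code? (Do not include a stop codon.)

1152

Lys: 2 codons.
Cys: 2 codons.
Lys: 2 codons.
Gly: 4 codons.
Asn: 2 codons.
Ile: 3 codons.
Tyr: 2 codons.
Ile: 3 codons.
2 × 2 × 2 × 4 × 2 × 3 × 2 × 3 = 1152.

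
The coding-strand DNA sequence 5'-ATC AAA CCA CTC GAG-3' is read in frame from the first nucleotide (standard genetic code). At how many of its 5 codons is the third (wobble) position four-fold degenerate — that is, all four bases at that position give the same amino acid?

Codon 1 ATC (Ile): third position 3-fold.
Codon 2 AAA (Lys): third position 2-fold.
Codon 3 CCA (Pro): third position 4-fold.
Codon 4 CTC (Leu): third position 4-fold.
Codon 5 GAG (Glu): third position 2-fold.
Four-fold degenerate third positions: 2.

2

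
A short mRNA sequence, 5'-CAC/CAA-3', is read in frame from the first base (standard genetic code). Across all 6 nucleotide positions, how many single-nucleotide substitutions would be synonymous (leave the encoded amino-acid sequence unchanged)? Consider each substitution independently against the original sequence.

2

Codon 1 (CAC, His): 1 synonymous substitution.
Codon 2 (CAA, Gln): 1 synonymous substitution.
Total: 1 + 1 = 2.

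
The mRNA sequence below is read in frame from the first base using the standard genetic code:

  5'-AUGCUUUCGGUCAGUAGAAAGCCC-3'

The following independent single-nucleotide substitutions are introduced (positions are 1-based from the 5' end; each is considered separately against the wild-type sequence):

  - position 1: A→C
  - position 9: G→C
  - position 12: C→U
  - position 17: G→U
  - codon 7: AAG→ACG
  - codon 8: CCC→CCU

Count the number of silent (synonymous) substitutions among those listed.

3

Codon 1: AUG (Met) → CUG (Leu) — missense.
Codon 3: UCG (Ser) → UCC (Ser) — synonymous.
Codon 4: GUC (Val) → GUU (Val) — synonymous.
Codon 6: AGA (Arg) → AUA (Ile) — missense.
Codon 7: AAG (Lys) → ACG (Thr) — missense.
Codon 8: CCC (Pro) → CCU (Pro) — synonymous.
Synonymous: 3 of 6.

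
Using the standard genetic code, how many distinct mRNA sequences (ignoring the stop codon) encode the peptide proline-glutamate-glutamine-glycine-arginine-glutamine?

768

Pro: 4 codons.
Glu: 2 codons.
Gln: 2 codons.
Gly: 4 codons.
Arg: 6 codons.
Gln: 2 codons.
4 × 2 × 2 × 4 × 6 × 2 = 768.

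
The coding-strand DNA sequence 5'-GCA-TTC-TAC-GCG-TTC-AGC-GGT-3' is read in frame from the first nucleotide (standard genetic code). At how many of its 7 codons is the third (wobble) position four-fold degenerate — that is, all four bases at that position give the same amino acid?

Codon 1 GCA (Ala): third position 4-fold.
Codon 2 TTC (Phe): third position 2-fold.
Codon 3 TAC (Tyr): third position 2-fold.
Codon 4 GCG (Ala): third position 4-fold.
Codon 5 TTC (Phe): third position 2-fold.
Codon 6 AGC (Ser): third position 2-fold.
Codon 7 GGT (Gly): third position 4-fold.
Four-fold degenerate third positions: 3.

3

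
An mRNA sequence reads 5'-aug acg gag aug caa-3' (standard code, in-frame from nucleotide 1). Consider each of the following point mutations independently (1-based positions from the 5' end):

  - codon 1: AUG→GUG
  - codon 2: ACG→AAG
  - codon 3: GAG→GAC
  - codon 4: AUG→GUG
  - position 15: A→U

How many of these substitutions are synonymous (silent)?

Codon 1: AUG (Met) → GUG (Val) — missense.
Codon 2: ACG (Thr) → AAG (Lys) — missense.
Codon 3: GAG (Glu) → GAC (Asp) — missense.
Codon 4: AUG (Met) → GUG (Val) — missense.
Codon 5: CAA (Gln) → CAU (His) — missense.
Synonymous: 0 of 5.

0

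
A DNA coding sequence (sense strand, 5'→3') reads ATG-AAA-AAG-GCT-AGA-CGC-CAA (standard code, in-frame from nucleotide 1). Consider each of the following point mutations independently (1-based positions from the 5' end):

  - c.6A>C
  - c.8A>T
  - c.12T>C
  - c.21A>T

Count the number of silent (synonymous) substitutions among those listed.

1

Codon 2: AAA (Lys) → AAC (Asn) — missense.
Codon 3: AAG (Lys) → ATG (Met) — missense.
Codon 4: GCT (Ala) → GCC (Ala) — synonymous.
Codon 7: CAA (Gln) → CAT (His) — missense.
Synonymous: 1 of 4.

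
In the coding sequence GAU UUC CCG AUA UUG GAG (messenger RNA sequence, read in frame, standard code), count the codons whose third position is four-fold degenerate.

Codon 1 GAU (Asp): third position 2-fold.
Codon 2 UUC (Phe): third position 2-fold.
Codon 3 CCG (Pro): third position 4-fold.
Codon 4 AUA (Ile): third position 3-fold.
Codon 5 UUG (Leu): third position 2-fold.
Codon 6 GAG (Glu): third position 2-fold.
Four-fold degenerate third positions: 1.

1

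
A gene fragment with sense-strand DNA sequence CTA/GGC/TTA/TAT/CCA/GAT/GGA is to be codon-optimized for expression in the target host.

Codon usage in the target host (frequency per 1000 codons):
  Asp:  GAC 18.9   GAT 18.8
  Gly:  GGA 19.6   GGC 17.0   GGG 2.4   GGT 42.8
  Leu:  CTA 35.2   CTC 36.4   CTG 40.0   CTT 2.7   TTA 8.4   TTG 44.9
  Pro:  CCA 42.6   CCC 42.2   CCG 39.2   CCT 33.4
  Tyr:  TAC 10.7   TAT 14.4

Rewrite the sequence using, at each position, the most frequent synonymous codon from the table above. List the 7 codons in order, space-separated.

TTG GGT TTG TAT CCA GAC GGT

Codon 1 (Leu): best is TTG at 44.9.
Codon 2 (Gly): best is GGT at 42.8.
Codon 3 (Leu): best is TTG at 44.9.
Codon 4 (Tyr): best is TAT at 14.4.
Codon 5 (Pro): best is CCA at 42.6.
Codon 6 (Asp): best is GAC at 18.9.
Codon 7 (Gly): best is GGT at 42.8.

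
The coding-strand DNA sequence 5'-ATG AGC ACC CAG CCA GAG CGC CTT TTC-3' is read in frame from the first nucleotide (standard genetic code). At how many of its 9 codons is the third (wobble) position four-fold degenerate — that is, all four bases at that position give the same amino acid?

Codon 1 ATG (Met): third position 1-fold.
Codon 2 AGC (Ser): third position 2-fold.
Codon 3 ACC (Thr): third position 4-fold.
Codon 4 CAG (Gln): third position 2-fold.
Codon 5 CCA (Pro): third position 4-fold.
Codon 6 GAG (Glu): third position 2-fold.
Codon 7 CGC (Arg): third position 4-fold.
Codon 8 CTT (Leu): third position 4-fold.
Codon 9 TTC (Phe): third position 2-fold.
Four-fold degenerate third positions: 4.

4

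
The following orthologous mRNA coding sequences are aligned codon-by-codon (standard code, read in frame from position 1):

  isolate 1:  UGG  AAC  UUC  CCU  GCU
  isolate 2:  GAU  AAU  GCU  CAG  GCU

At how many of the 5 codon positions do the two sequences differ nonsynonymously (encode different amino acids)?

Codon 1: UGG Trp / GAU Asp — nonsynonymous.
Codon 2: AAC Asn / AAU Asn — synonymous.
Codon 3: UUC Phe / GCU Ala — nonsynonymous.
Codon 4: CCU Pro / CAG Gln — nonsynonymous.
Codon 5: GCU Ala / GCU Ala — identical.
Nonsynonymous differences: 3.

3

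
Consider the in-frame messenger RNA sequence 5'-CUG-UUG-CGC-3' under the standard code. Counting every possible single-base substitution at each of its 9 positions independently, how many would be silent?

9

Codon 1 (CUG, Leu): 4 synonymous substitutions.
Codon 2 (UUG, Leu): 2 synonymous substitutions.
Codon 3 (CGC, Arg): 3 synonymous substitutions.
Total: 4 + 2 + 3 = 9.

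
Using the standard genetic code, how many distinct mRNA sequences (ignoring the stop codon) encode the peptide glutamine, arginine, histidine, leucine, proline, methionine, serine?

Gln: 2 codons.
Arg: 6 codons.
His: 2 codons.
Leu: 6 codons.
Pro: 4 codons.
Met: 1 codon.
Ser: 6 codons.
2 × 6 × 2 × 6 × 4 × 1 × 6 = 3456.

3456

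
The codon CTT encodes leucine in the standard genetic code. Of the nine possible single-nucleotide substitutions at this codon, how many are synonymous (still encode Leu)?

Position 1: none → 0 synonymous.
Position 2: none → 0 synonymous.
Position 3: CTC, CTA, CTG → 3 synonymous.
Total: 0 + 0 + 3 = 3.

3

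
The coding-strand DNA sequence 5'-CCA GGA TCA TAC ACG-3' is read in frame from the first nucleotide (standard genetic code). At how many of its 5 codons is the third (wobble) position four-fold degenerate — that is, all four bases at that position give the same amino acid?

4

Codon 1 CCA (Pro): third position 4-fold.
Codon 2 GGA (Gly): third position 4-fold.
Codon 3 TCA (Ser): third position 4-fold.
Codon 4 TAC (Tyr): third position 2-fold.
Codon 5 ACG (Thr): third position 4-fold.
Four-fold degenerate third positions: 4.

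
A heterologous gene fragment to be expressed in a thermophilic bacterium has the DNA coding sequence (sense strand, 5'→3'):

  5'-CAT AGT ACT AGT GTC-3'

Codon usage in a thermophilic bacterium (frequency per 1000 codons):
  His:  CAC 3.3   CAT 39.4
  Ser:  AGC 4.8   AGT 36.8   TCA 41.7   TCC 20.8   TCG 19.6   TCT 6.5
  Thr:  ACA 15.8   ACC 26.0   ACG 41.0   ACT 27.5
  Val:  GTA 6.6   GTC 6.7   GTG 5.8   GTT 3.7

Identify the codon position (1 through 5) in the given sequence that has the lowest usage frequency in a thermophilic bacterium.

5

Codon 1 CAT (His): 39.4 per 1000.
Codon 2 AGT (Ser): 36.8 per 1000.
Codon 3 ACT (Thr): 27.5 per 1000.
Codon 4 AGT (Ser): 36.8 per 1000.
Codon 5 GTC (Val): 6.7 per 1000.
Lowest frequency is 6.7 at codon 5.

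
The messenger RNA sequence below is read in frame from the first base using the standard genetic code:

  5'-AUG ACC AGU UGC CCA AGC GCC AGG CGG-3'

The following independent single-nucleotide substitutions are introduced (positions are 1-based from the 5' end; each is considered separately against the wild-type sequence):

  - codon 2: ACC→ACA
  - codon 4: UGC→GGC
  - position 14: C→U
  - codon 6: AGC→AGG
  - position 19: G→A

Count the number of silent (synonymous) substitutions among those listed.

Codon 2: ACC (Thr) → ACA (Thr) — synonymous.
Codon 4: UGC (Cys) → GGC (Gly) — missense.
Codon 5: CCA (Pro) → CUA (Leu) — missense.
Codon 6: AGC (Ser) → AGG (Arg) — missense.
Codon 7: GCC (Ala) → ACC (Thr) — missense.
Synonymous: 1 of 5.

1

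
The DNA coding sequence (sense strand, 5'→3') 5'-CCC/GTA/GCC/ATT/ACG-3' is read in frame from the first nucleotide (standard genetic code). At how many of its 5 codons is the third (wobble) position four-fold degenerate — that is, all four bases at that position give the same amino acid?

Codon 1 CCC (Pro): third position 4-fold.
Codon 2 GTA (Val): third position 4-fold.
Codon 3 GCC (Ala): third position 4-fold.
Codon 4 ATT (Ile): third position 3-fold.
Codon 5 ACG (Thr): third position 4-fold.
Four-fold degenerate third positions: 4.

4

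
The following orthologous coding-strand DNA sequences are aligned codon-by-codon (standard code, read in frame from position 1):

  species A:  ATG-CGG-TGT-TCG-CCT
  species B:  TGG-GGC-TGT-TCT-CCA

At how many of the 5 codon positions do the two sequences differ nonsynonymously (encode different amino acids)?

Codon 1: ATG Met / TGG Trp — nonsynonymous.
Codon 2: CGG Arg / GGC Gly — nonsynonymous.
Codon 3: TGT Cys / TGT Cys — identical.
Codon 4: TCG Ser / TCT Ser — synonymous.
Codon 5: CCT Pro / CCA Pro — synonymous.
Nonsynonymous differences: 2.

2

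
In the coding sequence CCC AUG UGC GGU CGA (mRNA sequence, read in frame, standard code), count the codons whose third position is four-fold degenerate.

Codon 1 CCC (Pro): third position 4-fold.
Codon 2 AUG (Met): third position 1-fold.
Codon 3 UGC (Cys): third position 2-fold.
Codon 4 GGU (Gly): third position 4-fold.
Codon 5 CGA (Arg): third position 4-fold.
Four-fold degenerate third positions: 3.

3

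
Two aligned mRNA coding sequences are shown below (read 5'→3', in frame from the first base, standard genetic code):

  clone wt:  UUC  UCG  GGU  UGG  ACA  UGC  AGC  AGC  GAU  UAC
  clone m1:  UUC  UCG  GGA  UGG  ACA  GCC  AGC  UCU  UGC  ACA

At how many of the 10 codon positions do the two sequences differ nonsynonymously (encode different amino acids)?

3

Codon 1: UUC Phe / UUC Phe — identical.
Codon 2: UCG Ser / UCG Ser — identical.
Codon 3: GGU Gly / GGA Gly — synonymous.
Codon 4: UGG Trp / UGG Trp — identical.
Codon 5: ACA Thr / ACA Thr — identical.
Codon 6: UGC Cys / GCC Ala — nonsynonymous.
Codon 7: AGC Ser / AGC Ser — identical.
Codon 8: AGC Ser / UCU Ser — synonymous.
Codon 9: GAU Asp / UGC Cys — nonsynonymous.
Codon 10: UAC Tyr / ACA Thr — nonsynonymous.
Nonsynonymous differences: 3.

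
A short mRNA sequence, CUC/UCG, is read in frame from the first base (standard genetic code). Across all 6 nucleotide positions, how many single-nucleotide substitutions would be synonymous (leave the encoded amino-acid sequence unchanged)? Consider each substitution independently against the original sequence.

Codon 1 (CUC, Leu): 3 synonymous substitutions.
Codon 2 (UCG, Ser): 3 synonymous substitutions.
Total: 3 + 3 = 6.

6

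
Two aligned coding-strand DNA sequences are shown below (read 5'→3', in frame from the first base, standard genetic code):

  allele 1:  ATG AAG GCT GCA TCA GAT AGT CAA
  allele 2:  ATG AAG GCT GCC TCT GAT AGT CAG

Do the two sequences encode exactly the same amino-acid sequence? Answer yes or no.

yes

Codon 1: ATG Met / ATG Met — identical.
Codon 2: AAG Lys / AAG Lys — identical.
Codon 3: GCT Ala / GCT Ala — identical.
Codon 4: GCA Ala / GCC Ala — synonymous.
Codon 5: TCA Ser / TCT Ser — synonymous.
Codon 6: GAT Asp / GAT Asp — identical.
Codon 7: AGT Ser / AGT Ser — identical.
Codon 8: CAA Gln / CAG Gln — synonymous.
Nonsynonymous differences: 0 → same protein.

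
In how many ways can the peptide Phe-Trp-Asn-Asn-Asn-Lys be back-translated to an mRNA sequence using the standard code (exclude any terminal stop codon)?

Phe: 2 codons.
Trp: 1 codon.
Asn: 2 codons.
Asn: 2 codons.
Asn: 2 codons.
Lys: 2 codons.
2 × 1 × 2 × 2 × 2 × 2 = 32.

32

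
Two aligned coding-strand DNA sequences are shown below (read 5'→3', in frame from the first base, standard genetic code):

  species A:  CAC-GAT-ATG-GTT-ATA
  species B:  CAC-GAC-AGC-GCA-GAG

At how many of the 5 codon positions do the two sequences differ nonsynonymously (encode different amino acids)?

3

Codon 1: CAC His / CAC His — identical.
Codon 2: GAT Asp / GAC Asp — synonymous.
Codon 3: ATG Met / AGC Ser — nonsynonymous.
Codon 4: GTT Val / GCA Ala — nonsynonymous.
Codon 5: ATA Ile / GAG Glu — nonsynonymous.
Nonsynonymous differences: 3.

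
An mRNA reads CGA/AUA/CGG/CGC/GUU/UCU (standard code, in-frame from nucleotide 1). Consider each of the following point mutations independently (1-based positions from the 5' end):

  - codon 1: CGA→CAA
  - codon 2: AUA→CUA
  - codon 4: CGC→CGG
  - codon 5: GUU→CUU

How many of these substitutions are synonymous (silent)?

Codon 1: CGA (Arg) → CAA (Gln) — missense.
Codon 2: AUA (Ile) → CUA (Leu) — missense.
Codon 4: CGC (Arg) → CGG (Arg) — synonymous.
Codon 5: GUU (Val) → CUU (Leu) — missense.
Synonymous: 1 of 4.

1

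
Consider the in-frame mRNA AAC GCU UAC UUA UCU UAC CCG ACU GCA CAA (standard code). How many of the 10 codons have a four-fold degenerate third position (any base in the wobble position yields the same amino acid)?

5

Codon 1 AAC (Asn): third position 2-fold.
Codon 2 GCU (Ala): third position 4-fold.
Codon 3 UAC (Tyr): third position 2-fold.
Codon 4 UUA (Leu): third position 2-fold.
Codon 5 UCU (Ser): third position 4-fold.
Codon 6 UAC (Tyr): third position 2-fold.
Codon 7 CCG (Pro): third position 4-fold.
Codon 8 ACU (Thr): third position 4-fold.
Codon 9 GCA (Ala): third position 4-fold.
Codon 10 CAA (Gln): third position 2-fold.
Four-fold degenerate third positions: 5.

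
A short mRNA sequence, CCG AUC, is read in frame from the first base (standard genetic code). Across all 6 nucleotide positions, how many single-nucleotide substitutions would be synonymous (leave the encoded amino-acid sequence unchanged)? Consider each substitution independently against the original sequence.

Codon 1 (CCG, Pro): 3 synonymous substitutions.
Codon 2 (AUC, Ile): 2 synonymous substitutions.
Total: 3 + 2 = 5.

5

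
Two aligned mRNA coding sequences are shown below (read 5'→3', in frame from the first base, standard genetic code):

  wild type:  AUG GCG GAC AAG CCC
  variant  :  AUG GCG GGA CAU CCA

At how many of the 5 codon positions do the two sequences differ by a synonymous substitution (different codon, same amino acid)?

Codon 1: AUG Met / AUG Met — identical.
Codon 2: GCG Ala / GCG Ala — identical.
Codon 3: GAC Asp / GGA Gly — nonsynonymous.
Codon 4: AAG Lys / CAU His — nonsynonymous.
Codon 5: CCC Pro / CCA Pro — synonymous.
Synonymous differences: 1.

1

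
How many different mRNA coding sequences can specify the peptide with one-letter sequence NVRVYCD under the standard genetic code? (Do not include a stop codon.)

Asn: 2 codons.
Val: 4 codons.
Arg: 6 codons.
Val: 4 codons.
Tyr: 2 codons.
Cys: 2 codons.
Asp: 2 codons.
2 × 4 × 6 × 4 × 2 × 2 × 2 = 1536.

1536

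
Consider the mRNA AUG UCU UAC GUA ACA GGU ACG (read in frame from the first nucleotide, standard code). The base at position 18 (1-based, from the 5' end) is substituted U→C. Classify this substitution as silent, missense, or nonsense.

Position 18 falls in codon 6: GGU → Gly.
After the substitution the codon is GGC → Gly.
Both encode Gly, so the change is synonymous.

silent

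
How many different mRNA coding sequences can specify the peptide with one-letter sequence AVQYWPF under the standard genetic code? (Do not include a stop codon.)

512

Ala: 4 codons.
Val: 4 codons.
Gln: 2 codons.
Tyr: 2 codons.
Trp: 1 codon.
Pro: 4 codons.
Phe: 2 codons.
4 × 4 × 2 × 2 × 1 × 4 × 2 = 512.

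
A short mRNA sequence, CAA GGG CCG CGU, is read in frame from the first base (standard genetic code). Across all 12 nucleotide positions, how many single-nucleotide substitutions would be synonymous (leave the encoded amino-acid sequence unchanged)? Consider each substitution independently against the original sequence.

10

Codon 1 (CAA, Gln): 1 synonymous substitution.
Codon 2 (GGG, Gly): 3 synonymous substitutions.
Codon 3 (CCG, Pro): 3 synonymous substitutions.
Codon 4 (CGU, Arg): 3 synonymous substitutions.
Total: 1 + 3 + 3 + 3 = 10.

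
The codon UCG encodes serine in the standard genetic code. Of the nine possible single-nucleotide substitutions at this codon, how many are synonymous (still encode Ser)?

Position 1: none → 0 synonymous.
Position 2: none → 0 synonymous.
Position 3: UCU, UCC, UCA → 3 synonymous.
Total: 0 + 0 + 3 = 3.

3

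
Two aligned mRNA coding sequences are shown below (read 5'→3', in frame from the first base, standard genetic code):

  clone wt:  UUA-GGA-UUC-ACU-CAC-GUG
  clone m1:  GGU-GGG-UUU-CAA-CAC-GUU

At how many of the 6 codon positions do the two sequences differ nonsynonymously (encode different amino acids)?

2

Codon 1: UUA Leu / GGU Gly — nonsynonymous.
Codon 2: GGA Gly / GGG Gly — synonymous.
Codon 3: UUC Phe / UUU Phe — synonymous.
Codon 4: ACU Thr / CAA Gln — nonsynonymous.
Codon 5: CAC His / CAC His — identical.
Codon 6: GUG Val / GUU Val — synonymous.
Nonsynonymous differences: 2.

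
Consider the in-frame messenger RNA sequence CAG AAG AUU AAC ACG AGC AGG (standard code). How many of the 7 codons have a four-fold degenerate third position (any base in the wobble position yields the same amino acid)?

1

Codon 1 CAG (Gln): third position 2-fold.
Codon 2 AAG (Lys): third position 2-fold.
Codon 3 AUU (Ile): third position 3-fold.
Codon 4 AAC (Asn): third position 2-fold.
Codon 5 ACG (Thr): third position 4-fold.
Codon 6 AGC (Ser): third position 2-fold.
Codon 7 AGG (Arg): third position 2-fold.
Four-fold degenerate third positions: 1.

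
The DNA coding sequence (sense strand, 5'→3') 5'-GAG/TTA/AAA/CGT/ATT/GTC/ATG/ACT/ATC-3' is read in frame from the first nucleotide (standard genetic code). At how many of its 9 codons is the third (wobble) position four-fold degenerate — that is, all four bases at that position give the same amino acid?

Codon 1 GAG (Glu): third position 2-fold.
Codon 2 TTA (Leu): third position 2-fold.
Codon 3 AAA (Lys): third position 2-fold.
Codon 4 CGT (Arg): third position 4-fold.
Codon 5 ATT (Ile): third position 3-fold.
Codon 6 GTC (Val): third position 4-fold.
Codon 7 ATG (Met): third position 1-fold.
Codon 8 ACT (Thr): third position 4-fold.
Codon 9 ATC (Ile): third position 3-fold.
Four-fold degenerate third positions: 3.

3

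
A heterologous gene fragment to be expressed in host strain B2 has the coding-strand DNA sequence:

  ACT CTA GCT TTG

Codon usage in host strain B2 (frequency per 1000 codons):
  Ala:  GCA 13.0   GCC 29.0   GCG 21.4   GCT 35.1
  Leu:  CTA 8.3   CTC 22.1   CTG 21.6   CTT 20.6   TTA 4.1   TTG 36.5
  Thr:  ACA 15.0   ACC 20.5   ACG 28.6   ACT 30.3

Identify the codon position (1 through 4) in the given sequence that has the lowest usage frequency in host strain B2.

Codon 1 ACT (Thr): 30.3 per 1000.
Codon 2 CTA (Leu): 8.3 per 1000.
Codon 3 GCT (Ala): 35.1 per 1000.
Codon 4 TTG (Leu): 36.5 per 1000.
Lowest frequency is 8.3 at codon 2.

2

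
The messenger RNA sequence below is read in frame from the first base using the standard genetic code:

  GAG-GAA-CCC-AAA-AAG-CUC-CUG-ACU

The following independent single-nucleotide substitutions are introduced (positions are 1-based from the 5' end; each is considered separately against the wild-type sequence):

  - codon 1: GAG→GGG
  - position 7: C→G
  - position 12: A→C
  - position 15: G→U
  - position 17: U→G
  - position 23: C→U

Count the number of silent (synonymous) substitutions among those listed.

Codon 1: GAG (Glu) → GGG (Gly) — missense.
Codon 3: CCC (Pro) → GCC (Ala) — missense.
Codon 4: AAA (Lys) → AAC (Asn) — missense.
Codon 5: AAG (Lys) → AAU (Asn) — missense.
Codon 6: CUC (Leu) → CGC (Arg) — missense.
Codon 8: ACU (Thr) → AUU (Ile) — missense.
Synonymous: 0 of 6.

0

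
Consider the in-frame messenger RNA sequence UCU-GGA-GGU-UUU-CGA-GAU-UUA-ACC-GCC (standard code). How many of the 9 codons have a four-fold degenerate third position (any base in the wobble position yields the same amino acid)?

6

Codon 1 UCU (Ser): third position 4-fold.
Codon 2 GGA (Gly): third position 4-fold.
Codon 3 GGU (Gly): third position 4-fold.
Codon 4 UUU (Phe): third position 2-fold.
Codon 5 CGA (Arg): third position 4-fold.
Codon 6 GAU (Asp): third position 2-fold.
Codon 7 UUA (Leu): third position 2-fold.
Codon 8 ACC (Thr): third position 4-fold.
Codon 9 GCC (Ala): third position 4-fold.
Four-fold degenerate third positions: 6.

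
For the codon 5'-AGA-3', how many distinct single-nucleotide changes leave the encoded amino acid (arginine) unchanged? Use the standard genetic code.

Position 1: CGA → 1 synonymous.
Position 2: none → 0 synonymous.
Position 3: AGG → 1 synonymous.
Total: 1 + 0 + 1 = 2.

2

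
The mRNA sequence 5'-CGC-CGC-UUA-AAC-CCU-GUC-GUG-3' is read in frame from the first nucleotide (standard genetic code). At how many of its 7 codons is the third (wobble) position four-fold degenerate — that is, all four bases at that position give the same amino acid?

Codon 1 CGC (Arg): third position 4-fold.
Codon 2 CGC (Arg): third position 4-fold.
Codon 3 UUA (Leu): third position 2-fold.
Codon 4 AAC (Asn): third position 2-fold.
Codon 5 CCU (Pro): third position 4-fold.
Codon 6 GUC (Val): third position 4-fold.
Codon 7 GUG (Val): third position 4-fold.
Four-fold degenerate third positions: 5.

5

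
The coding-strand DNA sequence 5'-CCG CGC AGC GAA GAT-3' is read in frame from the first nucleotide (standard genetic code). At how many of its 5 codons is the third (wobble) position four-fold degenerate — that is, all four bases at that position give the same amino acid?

Codon 1 CCG (Pro): third position 4-fold.
Codon 2 CGC (Arg): third position 4-fold.
Codon 3 AGC (Ser): third position 2-fold.
Codon 4 GAA (Glu): third position 2-fold.
Codon 5 GAT (Asp): third position 2-fold.
Four-fold degenerate third positions: 2.

2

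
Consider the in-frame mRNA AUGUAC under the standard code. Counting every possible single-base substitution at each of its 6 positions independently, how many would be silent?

Codon 1 (AUG, Met): 0 synonymous substitutions.
Codon 2 (UAC, Tyr): 1 synonymous substitution.
Total: 0 + 1 = 1.

1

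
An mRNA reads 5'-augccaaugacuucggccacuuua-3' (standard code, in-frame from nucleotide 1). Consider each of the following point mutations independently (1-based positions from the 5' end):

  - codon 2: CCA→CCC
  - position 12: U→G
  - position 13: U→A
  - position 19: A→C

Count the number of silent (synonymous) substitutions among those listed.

Codon 2: CCA (Pro) → CCC (Pro) — synonymous.
Codon 4: ACU (Thr) → ACG (Thr) — synonymous.
Codon 5: UCG (Ser) → ACG (Thr) — missense.
Codon 7: ACU (Thr) → CCU (Pro) — missense.
Synonymous: 2 of 4.

2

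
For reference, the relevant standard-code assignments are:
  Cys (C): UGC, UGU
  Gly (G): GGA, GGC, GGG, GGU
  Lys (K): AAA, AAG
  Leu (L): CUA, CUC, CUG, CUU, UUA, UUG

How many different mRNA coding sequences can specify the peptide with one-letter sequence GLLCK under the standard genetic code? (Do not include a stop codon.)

576

Gly: 4 codons.
Leu: 6 codons.
Leu: 6 codons.
Cys: 2 codons.
Lys: 2 codons.
4 × 6 × 6 × 2 × 2 = 576.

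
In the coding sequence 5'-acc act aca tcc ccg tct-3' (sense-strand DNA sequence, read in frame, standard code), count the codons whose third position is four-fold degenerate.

6

Codon 1 ACC (Thr): third position 4-fold.
Codon 2 ACT (Thr): third position 4-fold.
Codon 3 ACA (Thr): third position 4-fold.
Codon 4 TCC (Ser): third position 4-fold.
Codon 5 CCG (Pro): third position 4-fold.
Codon 6 TCT (Ser): third position 4-fold.
Four-fold degenerate third positions: 6.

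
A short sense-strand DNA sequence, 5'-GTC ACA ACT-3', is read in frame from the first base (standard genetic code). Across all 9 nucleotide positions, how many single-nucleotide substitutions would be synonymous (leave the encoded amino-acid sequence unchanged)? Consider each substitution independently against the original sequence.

9

Codon 1 (GTC, Val): 3 synonymous substitutions.
Codon 2 (ACA, Thr): 3 synonymous substitutions.
Codon 3 (ACT, Thr): 3 synonymous substitutions.
Total: 3 + 3 + 3 = 9.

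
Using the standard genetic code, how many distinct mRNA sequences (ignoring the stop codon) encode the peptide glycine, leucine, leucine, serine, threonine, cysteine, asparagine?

Gly: 4 codons.
Leu: 6 codons.
Leu: 6 codons.
Ser: 6 codons.
Thr: 4 codons.
Cys: 2 codons.
Asn: 2 codons.
4 × 6 × 6 × 6 × 4 × 2 × 2 = 13824.

13824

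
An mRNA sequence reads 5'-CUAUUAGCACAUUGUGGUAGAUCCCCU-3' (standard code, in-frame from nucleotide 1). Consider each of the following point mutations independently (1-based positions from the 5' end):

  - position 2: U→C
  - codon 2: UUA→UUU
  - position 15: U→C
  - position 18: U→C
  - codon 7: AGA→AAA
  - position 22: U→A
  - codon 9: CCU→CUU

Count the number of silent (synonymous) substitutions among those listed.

2

Codon 1: CUA (Leu) → CCA (Pro) — missense.
Codon 2: UUA (Leu) → UUU (Phe) — missense.
Codon 5: UGU (Cys) → UGC (Cys) — synonymous.
Codon 6: GGU (Gly) → GGC (Gly) — synonymous.
Codon 7: AGA (Arg) → AAA (Lys) — missense.
Codon 8: UCC (Ser) → ACC (Thr) — missense.
Codon 9: CCU (Pro) → CUU (Leu) — missense.
Synonymous: 2 of 7.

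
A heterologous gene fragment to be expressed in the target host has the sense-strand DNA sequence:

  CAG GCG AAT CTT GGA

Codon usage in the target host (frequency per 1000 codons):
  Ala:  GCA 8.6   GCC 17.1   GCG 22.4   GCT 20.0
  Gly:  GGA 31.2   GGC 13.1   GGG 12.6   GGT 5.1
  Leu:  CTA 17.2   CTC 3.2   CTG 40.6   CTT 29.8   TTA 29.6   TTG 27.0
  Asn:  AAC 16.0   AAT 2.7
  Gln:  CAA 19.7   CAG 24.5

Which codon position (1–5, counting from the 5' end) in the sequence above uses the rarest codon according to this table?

Codon 1 CAG (Gln): 24.5 per 1000.
Codon 2 GCG (Ala): 22.4 per 1000.
Codon 3 AAT (Asn): 2.7 per 1000.
Codon 4 CTT (Leu): 29.8 per 1000.
Codon 5 GGA (Gly): 31.2 per 1000.
Lowest frequency is 2.7 at codon 3.

3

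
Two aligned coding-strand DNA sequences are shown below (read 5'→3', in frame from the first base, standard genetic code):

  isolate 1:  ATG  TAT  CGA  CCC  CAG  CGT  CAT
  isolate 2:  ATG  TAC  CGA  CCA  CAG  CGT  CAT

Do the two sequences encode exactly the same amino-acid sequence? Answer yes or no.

yes

Codon 1: ATG Met / ATG Met — identical.
Codon 2: TAT Tyr / TAC Tyr — synonymous.
Codon 3: CGA Arg / CGA Arg — identical.
Codon 4: CCC Pro / CCA Pro — synonymous.
Codon 5: CAG Gln / CAG Gln — identical.
Codon 6: CGT Arg / CGT Arg — identical.
Codon 7: CAT His / CAT His — identical.
Nonsynonymous differences: 0 → same protein.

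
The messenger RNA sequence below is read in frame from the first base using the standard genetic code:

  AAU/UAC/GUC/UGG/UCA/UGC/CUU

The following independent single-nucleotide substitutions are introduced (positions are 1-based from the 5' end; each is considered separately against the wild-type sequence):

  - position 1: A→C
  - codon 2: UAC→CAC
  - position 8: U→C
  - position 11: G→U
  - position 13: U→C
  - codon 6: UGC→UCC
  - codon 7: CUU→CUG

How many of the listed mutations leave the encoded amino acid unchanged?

1

Codon 1: AAU (Asn) → CAU (His) — missense.
Codon 2: UAC (Tyr) → CAC (His) — missense.
Codon 3: GUC (Val) → GCC (Ala) — missense.
Codon 4: UGG (Trp) → UUG (Leu) — missense.
Codon 5: UCA (Ser) → CCA (Pro) — missense.
Codon 6: UGC (Cys) → UCC (Ser) — missense.
Codon 7: CUU (Leu) → CUG (Leu) — synonymous.
Synonymous: 1 of 7.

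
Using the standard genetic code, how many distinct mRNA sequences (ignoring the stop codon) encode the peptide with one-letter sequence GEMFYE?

Gly: 4 codons.
Glu: 2 codons.
Met: 1 codon.
Phe: 2 codons.
Tyr: 2 codons.
Glu: 2 codons.
4 × 2 × 1 × 2 × 2 × 2 = 64.

64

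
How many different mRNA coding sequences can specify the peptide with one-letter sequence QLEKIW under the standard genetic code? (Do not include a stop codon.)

144

Gln: 2 codons.
Leu: 6 codons.
Glu: 2 codons.
Lys: 2 codons.
Ile: 3 codons.
Trp: 1 codon.
2 × 6 × 2 × 2 × 3 × 1 = 144.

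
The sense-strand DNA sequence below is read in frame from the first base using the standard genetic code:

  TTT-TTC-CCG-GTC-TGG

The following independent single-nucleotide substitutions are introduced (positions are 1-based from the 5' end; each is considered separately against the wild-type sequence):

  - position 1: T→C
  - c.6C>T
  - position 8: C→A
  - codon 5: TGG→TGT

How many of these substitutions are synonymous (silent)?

Codon 1: TTT (Phe) → CTT (Leu) — missense.
Codon 2: TTC (Phe) → TTT (Phe) — synonymous.
Codon 3: CCG (Pro) → CAG (Gln) — missense.
Codon 5: TGG (Trp) → TGT (Cys) — missense.
Synonymous: 1 of 4.

1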